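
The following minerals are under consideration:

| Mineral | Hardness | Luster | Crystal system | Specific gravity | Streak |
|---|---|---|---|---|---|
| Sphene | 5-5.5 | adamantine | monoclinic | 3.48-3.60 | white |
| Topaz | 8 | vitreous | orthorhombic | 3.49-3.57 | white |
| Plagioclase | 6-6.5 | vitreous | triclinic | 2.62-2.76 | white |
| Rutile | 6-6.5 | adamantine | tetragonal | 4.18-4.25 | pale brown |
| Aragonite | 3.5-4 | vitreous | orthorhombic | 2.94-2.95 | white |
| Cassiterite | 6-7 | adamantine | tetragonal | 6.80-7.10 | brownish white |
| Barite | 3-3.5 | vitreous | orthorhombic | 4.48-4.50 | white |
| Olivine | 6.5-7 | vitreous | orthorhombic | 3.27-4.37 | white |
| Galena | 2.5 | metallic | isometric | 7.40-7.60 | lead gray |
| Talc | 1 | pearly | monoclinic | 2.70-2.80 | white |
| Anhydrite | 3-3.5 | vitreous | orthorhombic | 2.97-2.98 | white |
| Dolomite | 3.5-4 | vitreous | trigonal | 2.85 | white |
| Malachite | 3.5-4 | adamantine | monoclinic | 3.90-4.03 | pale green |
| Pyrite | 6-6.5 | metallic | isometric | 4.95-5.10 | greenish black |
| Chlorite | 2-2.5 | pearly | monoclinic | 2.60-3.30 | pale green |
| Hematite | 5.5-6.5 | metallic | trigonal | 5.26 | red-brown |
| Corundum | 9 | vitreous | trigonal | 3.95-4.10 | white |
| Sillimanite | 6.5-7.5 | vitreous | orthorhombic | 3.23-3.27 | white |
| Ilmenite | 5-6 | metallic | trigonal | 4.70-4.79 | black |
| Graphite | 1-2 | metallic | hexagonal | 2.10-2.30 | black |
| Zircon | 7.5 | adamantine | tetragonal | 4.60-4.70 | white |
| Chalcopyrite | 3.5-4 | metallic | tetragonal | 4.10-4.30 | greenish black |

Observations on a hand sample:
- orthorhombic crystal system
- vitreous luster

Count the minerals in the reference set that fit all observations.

Orthorhombic crystal system: narrows the field to Topaz, Aragonite, Barite, Olivine, Anhydrite, Sillimanite.
Vitreous luster: no further eliminations.
The minerals that satisfy all observations are Anhydrite, Aragonite, Barite, Olivine, Sillimanite, Topaz.
That is 6 minerals.

6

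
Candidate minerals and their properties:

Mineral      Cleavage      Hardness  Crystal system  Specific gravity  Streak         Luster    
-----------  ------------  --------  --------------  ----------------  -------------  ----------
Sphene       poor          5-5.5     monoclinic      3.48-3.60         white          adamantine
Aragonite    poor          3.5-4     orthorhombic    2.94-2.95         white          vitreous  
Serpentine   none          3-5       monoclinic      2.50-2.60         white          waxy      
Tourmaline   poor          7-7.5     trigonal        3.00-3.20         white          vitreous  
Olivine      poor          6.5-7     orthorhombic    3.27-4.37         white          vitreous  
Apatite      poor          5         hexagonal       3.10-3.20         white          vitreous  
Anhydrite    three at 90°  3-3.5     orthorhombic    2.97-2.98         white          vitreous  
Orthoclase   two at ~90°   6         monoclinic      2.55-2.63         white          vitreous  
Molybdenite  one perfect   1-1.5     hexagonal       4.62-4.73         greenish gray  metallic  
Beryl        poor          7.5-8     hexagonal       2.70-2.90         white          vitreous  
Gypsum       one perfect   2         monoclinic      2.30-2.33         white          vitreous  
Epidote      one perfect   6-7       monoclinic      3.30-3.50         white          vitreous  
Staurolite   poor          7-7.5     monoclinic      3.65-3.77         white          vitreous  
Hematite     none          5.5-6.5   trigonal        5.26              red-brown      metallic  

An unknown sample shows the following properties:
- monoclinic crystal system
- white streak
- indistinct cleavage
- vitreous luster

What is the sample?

Staurolite

Monoclinic crystal system — only Sphene, Serpentine, Orthoclase, Gypsum, Epidote, Staurolite remain.
White streak — every remaining candidate is consistent.
Indistinct cleavage — Sphene, Staurolite remain.
Vitreous luster excludes Sphene.
Staurolite is the sole remaining match.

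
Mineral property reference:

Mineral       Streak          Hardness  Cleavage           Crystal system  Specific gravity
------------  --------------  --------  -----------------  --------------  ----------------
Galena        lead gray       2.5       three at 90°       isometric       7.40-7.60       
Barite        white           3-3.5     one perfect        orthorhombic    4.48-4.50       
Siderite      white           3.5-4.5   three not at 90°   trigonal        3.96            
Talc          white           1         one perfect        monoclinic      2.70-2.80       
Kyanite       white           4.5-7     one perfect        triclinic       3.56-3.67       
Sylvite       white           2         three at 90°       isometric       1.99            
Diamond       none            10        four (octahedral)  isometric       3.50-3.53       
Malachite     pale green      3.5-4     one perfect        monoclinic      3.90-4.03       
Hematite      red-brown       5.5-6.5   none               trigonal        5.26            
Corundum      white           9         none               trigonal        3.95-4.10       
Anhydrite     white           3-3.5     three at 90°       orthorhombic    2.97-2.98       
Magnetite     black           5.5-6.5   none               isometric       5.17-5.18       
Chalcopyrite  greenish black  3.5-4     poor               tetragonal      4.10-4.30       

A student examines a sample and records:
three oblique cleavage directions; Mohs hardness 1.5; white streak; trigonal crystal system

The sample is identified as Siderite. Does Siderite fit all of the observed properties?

Three oblique cleavage directions — fits Siderite (cleavage three not at 90°).
Mohs hardness 1.5 — Siderite has hardness 3.5-4.5; a mismatch.
White streak — fits Siderite (white streak).
Trigonal crystal system — fits Siderite (trigonal system).
The hardness observation rules out Siderite.

Inconsistent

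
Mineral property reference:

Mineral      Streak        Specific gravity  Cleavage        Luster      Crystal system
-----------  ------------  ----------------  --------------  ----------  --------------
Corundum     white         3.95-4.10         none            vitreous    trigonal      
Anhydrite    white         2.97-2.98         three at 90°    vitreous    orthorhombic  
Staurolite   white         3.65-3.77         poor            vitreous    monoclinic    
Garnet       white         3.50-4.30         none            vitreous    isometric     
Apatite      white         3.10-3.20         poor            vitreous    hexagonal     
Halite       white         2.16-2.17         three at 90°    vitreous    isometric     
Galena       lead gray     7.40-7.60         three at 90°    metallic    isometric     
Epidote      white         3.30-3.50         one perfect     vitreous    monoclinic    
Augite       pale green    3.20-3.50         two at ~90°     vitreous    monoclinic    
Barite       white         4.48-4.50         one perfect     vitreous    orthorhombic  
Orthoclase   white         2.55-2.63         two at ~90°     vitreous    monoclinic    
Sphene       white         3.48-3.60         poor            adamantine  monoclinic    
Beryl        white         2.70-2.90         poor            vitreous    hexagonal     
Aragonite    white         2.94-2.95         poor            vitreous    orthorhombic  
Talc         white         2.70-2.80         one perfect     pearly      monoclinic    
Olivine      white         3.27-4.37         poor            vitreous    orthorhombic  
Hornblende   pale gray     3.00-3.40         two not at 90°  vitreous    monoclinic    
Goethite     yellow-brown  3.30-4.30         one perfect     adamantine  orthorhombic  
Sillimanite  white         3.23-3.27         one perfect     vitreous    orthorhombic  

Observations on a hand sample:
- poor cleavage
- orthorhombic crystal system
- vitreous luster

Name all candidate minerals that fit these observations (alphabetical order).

Poor cleavage: Staurolite, Apatite, Sphene, Beryl, Aragonite, Olivine remain.
Orthorhombic crystal system: narrows the field to Aragonite, Olivine.
Vitreous luster: no further eliminations.
The minerals that satisfy all observations are Aragonite, Olivine.

Aragonite, Olivine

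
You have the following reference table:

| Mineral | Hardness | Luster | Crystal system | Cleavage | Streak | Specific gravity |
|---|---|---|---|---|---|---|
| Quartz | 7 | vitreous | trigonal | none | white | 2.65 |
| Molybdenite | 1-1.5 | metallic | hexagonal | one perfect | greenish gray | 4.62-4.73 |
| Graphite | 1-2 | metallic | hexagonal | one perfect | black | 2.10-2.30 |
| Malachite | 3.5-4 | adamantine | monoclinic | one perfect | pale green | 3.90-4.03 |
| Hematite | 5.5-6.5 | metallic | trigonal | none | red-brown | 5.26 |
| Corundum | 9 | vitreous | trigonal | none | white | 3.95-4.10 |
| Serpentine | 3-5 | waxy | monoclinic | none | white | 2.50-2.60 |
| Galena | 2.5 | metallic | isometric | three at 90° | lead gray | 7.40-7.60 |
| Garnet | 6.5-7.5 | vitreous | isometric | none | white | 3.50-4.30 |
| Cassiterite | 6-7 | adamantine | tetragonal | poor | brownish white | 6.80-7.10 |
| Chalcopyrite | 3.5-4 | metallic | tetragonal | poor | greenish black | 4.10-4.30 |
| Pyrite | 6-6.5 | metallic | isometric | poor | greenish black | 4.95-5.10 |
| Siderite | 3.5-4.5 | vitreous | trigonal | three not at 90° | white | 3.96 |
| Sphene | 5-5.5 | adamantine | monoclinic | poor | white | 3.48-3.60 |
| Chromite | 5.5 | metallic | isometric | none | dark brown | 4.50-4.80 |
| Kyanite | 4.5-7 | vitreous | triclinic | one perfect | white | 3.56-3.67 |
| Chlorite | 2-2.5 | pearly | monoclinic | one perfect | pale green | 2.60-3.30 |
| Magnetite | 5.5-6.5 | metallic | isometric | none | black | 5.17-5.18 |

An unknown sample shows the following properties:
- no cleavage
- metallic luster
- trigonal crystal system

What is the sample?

Hematite

No cleavage — only Quartz, Hematite, Corundum, Serpentine, Garnet, Chromite, Magnetite remain.
Metallic luster — Hematite, Chromite, Magnetite remain.
Trigonal crystal system — narrows the field to Hematite.
Only Hematite satisfies all observations.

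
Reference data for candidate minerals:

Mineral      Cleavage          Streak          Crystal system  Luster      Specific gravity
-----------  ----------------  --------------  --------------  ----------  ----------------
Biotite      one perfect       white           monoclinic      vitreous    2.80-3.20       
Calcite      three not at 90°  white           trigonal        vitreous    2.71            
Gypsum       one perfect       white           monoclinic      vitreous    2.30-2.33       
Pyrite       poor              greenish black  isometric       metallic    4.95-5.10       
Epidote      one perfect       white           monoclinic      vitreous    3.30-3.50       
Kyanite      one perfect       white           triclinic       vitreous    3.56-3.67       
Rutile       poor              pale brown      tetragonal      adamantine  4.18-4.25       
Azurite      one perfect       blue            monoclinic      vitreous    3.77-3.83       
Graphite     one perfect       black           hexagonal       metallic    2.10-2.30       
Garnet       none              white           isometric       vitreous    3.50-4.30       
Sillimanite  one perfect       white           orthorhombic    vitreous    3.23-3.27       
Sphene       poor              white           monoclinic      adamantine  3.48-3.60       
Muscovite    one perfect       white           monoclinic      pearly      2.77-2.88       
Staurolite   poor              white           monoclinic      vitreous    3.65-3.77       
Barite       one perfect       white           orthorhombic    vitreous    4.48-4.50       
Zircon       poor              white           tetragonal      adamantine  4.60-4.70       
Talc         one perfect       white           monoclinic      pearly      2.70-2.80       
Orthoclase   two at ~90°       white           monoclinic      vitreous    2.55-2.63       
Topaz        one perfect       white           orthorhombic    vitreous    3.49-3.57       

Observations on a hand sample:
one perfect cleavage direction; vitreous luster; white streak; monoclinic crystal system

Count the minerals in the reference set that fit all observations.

One perfect cleavage direction — narrows the field to Biotite, Gypsum, Epidote, Kyanite, Azurite, Graphite, Sillimanite, Muscovite, Barite, Talc, Topaz.
Vitreous luster rules out Graphite, Muscovite, Talc.
White streak is inconsistent with Azurite.
Monoclinic crystal system — leaves Biotite, Gypsum, Epidote.
Remaining candidates: Biotite, Epidote, Gypsum.
That is 3 minerals.

3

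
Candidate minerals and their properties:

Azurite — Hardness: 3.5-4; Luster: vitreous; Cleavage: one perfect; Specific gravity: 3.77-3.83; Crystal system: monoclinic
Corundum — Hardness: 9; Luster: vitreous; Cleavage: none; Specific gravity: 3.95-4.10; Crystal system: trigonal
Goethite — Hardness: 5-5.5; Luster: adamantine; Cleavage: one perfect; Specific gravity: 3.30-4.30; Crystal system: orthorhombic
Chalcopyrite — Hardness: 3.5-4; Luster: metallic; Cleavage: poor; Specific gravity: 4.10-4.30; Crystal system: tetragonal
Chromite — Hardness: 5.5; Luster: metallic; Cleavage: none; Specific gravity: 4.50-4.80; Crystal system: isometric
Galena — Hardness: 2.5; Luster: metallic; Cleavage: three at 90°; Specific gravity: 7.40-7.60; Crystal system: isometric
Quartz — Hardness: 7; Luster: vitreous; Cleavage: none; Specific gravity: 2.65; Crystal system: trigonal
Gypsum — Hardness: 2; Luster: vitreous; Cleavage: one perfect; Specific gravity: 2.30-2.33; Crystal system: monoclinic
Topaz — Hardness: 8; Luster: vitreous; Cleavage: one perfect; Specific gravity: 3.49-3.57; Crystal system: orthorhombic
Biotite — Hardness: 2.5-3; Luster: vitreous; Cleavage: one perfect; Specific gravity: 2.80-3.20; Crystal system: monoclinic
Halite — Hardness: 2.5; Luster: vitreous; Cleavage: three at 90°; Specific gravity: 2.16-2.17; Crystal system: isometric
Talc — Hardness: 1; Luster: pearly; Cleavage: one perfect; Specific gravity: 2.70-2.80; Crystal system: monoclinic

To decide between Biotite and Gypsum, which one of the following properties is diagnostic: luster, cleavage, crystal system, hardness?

Luster: both vitreous — same for both.
Cleavage: both one perfect — same for both.
Crystal system: both monoclinic — same for both.
Hardness: Biotite 2.5-3, Gypsum 2 — different.
Only hardness differs between Biotite and Gypsum among the listed tests.

hardness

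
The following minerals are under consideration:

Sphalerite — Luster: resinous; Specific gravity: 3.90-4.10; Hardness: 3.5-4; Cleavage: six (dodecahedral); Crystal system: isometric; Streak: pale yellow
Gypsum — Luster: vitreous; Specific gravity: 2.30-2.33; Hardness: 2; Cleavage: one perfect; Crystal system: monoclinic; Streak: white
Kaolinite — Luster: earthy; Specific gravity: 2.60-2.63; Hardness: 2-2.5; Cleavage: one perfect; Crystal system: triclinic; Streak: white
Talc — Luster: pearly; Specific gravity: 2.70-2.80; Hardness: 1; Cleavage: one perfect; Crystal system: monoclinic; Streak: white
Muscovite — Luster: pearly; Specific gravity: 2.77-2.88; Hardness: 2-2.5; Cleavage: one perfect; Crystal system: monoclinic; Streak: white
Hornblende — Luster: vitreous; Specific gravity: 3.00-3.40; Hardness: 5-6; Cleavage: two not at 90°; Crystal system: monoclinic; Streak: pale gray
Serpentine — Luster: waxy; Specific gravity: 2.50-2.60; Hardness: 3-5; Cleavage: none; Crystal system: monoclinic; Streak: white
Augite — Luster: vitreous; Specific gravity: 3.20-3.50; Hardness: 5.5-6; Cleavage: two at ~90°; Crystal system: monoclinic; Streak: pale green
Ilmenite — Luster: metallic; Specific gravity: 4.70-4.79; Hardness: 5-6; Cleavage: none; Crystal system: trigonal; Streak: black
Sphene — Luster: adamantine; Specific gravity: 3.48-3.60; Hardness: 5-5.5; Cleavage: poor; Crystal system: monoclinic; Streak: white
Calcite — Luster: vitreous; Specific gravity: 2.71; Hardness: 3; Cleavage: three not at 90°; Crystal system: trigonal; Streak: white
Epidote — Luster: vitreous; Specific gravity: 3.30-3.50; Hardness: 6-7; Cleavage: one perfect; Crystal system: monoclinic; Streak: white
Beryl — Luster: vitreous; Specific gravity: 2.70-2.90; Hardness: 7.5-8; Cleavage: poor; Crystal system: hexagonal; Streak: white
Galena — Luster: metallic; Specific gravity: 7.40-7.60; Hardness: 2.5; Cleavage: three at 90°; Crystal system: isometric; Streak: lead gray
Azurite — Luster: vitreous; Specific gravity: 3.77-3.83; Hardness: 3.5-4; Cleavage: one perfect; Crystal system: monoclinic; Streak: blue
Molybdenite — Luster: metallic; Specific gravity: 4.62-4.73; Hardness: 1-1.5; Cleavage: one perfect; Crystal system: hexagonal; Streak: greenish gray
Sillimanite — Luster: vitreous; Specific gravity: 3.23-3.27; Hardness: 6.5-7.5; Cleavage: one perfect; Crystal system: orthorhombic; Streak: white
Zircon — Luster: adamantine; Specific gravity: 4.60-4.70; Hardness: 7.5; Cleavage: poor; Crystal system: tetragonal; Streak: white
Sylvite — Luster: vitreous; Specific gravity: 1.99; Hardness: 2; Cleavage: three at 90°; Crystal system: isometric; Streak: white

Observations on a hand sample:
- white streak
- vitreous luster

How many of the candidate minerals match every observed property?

6

White streak: narrows the field to Gypsum, Kaolinite, Talc, Muscovite, Serpentine, Sphene, Calcite, Epidote, Beryl, Sillimanite, Zircon, Sylvite.
Vitreous luster excludes Kaolinite, Talc, Muscovite, Serpentine, Sphene, Zircon.
The minerals that satisfy all observations are Beryl, Calcite, Epidote, Gypsum, Sillimanite, Sylvite.
That is 6 minerals.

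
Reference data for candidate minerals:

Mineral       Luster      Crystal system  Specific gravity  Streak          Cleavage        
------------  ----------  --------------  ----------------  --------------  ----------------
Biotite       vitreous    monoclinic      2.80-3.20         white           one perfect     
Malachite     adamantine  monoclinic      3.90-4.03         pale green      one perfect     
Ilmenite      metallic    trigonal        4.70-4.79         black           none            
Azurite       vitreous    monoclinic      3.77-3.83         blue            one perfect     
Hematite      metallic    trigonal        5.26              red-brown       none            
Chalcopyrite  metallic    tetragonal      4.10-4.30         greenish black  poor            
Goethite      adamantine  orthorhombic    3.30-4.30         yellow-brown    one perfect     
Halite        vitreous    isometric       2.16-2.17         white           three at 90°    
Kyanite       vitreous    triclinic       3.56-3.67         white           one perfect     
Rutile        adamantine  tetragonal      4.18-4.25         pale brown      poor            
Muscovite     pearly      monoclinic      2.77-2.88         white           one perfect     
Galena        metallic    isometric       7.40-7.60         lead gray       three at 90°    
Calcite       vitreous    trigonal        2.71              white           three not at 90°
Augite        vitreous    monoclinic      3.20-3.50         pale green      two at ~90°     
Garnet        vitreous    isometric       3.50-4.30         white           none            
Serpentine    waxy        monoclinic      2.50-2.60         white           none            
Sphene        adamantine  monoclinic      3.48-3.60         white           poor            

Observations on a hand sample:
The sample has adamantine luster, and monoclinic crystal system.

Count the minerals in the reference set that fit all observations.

Adamantine luster — narrows the field to Malachite, Goethite, Rutile, Sphene.
Monoclinic crystal system eliminates Goethite, Rutile.
Consistent with every observation: Malachite, Sphene.
That is 2 minerals.

2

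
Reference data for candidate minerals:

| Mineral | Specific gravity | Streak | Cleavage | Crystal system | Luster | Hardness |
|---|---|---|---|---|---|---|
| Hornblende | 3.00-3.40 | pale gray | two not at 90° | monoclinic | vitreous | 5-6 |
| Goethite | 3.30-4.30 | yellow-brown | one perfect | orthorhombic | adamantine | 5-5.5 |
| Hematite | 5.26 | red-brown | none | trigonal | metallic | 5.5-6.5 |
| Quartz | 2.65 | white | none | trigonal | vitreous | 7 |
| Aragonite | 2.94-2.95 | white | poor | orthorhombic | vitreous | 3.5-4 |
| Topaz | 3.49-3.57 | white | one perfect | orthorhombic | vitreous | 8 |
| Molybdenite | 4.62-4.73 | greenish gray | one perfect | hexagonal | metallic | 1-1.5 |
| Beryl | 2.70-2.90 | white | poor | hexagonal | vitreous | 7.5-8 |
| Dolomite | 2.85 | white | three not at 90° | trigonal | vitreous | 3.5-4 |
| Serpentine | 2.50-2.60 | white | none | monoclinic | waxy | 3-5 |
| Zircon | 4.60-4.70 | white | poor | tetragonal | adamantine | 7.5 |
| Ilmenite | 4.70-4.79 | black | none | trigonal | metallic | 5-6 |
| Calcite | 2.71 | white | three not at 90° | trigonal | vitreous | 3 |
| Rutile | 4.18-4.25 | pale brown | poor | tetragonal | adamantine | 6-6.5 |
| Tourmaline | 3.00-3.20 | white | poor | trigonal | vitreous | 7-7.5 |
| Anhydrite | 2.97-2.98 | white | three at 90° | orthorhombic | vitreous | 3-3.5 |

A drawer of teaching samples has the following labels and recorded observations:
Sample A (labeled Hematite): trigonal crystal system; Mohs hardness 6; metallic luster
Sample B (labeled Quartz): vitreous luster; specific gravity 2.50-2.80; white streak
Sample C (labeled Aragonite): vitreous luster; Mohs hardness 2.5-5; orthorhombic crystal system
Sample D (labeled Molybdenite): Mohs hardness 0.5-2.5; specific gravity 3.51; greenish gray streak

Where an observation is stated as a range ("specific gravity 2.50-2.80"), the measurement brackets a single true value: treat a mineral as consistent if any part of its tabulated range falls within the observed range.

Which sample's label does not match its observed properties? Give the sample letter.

D

Sample A: nothing contradicts Hematite.
Sample B: nothing contradicts Quartz.
Sample C: nothing contradicts Aragonite.
Sample D: specific gravity 3.51 is outside the reference for Molybdenite (SG 4.62-4.73) — mislabeled.
Sample D is the mislabeled one.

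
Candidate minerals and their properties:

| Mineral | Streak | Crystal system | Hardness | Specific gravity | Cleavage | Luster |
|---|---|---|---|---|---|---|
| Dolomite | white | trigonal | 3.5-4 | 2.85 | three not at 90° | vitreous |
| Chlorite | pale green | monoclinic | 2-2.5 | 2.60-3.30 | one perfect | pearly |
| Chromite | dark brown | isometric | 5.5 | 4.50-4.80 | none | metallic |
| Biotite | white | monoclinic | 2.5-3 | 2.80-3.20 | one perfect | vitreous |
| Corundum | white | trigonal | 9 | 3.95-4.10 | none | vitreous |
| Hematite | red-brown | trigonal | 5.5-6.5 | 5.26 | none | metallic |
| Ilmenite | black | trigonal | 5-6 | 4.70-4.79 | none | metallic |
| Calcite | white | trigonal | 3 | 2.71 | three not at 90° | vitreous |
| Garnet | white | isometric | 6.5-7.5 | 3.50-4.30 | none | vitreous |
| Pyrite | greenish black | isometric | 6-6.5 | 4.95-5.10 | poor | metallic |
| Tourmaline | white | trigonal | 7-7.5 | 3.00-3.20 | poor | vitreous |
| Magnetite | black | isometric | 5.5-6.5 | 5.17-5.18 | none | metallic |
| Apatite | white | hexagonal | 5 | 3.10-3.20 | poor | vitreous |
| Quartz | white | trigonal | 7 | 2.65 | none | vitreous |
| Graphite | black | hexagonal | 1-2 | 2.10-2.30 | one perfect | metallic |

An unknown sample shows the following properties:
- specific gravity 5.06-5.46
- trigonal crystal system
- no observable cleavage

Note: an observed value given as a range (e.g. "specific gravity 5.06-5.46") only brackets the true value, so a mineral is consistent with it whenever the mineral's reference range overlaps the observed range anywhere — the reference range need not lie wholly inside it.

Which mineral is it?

Hematite

Specific gravity 5.06-5.46 — only Hematite, Pyrite, Magnetite remain.
Trigonal crystal system — narrows the field to Hematite.
No observable cleavage — consistent with all remaining minerals.
The only mineral consistent with every observation is Hematite.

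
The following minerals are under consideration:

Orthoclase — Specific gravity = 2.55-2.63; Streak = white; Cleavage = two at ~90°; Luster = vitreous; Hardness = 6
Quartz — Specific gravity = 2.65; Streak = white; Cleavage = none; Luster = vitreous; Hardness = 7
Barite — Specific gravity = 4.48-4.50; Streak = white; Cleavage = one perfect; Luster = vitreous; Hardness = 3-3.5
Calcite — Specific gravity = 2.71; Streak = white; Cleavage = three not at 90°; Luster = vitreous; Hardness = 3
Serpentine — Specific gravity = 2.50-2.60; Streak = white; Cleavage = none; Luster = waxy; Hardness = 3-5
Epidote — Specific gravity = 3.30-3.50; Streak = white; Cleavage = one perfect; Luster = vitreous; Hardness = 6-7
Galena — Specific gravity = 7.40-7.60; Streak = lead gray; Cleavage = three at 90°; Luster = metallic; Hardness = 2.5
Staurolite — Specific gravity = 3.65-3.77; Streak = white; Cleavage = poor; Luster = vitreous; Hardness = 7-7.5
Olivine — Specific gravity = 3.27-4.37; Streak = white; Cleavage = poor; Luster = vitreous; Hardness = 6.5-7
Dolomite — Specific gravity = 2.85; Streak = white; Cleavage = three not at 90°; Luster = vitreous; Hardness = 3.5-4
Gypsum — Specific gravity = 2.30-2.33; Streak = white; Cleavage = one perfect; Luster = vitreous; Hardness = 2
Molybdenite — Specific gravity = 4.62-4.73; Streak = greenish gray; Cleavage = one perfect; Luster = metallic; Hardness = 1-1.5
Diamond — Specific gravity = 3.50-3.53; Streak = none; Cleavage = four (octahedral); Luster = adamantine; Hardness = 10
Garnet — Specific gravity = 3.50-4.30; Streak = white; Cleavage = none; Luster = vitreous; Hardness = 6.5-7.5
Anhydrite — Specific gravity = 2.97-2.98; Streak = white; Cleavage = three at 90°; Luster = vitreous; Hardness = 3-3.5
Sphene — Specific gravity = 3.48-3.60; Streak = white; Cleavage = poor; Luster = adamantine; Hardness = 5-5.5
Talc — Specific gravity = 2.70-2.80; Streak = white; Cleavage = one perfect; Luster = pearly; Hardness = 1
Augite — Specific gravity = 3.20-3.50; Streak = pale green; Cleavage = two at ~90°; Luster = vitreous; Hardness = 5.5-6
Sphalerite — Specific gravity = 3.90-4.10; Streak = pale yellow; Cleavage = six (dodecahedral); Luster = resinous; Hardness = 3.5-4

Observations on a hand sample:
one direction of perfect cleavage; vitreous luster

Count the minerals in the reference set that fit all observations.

One direction of perfect cleavage: leaves Barite, Epidote, Gypsum, Molybdenite, Talc.
Vitreous luster is inconsistent with Molybdenite, Talc.
Remaining candidates: Barite, Epidote, Gypsum.
That is 3 minerals.

3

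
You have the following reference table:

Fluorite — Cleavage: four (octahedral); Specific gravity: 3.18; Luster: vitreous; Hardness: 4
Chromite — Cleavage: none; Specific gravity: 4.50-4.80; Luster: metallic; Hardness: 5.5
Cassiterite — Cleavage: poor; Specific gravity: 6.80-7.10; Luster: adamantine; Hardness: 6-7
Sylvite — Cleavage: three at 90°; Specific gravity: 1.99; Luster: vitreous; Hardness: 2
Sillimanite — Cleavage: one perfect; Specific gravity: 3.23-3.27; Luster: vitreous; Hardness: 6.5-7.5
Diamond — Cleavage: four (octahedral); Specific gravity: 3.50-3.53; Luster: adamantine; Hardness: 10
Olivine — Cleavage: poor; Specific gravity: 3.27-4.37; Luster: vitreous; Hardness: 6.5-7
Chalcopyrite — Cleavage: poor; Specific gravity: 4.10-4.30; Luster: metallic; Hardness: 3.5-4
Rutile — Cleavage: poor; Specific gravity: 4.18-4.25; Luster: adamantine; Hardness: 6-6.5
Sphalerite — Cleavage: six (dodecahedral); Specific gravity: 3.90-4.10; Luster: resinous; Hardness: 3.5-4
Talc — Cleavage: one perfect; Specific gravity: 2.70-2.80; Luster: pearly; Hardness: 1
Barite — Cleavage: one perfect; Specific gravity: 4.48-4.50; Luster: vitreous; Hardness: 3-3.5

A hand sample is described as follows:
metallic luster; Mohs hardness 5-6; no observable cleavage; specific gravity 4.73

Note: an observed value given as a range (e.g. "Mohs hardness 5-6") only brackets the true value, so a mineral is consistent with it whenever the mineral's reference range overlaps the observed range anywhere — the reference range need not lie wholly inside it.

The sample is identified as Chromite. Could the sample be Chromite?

Consistent

Metallic luster — matches Chromite (metallic luster).
Mohs hardness 5-6 — matches Chromite (hardness 5.5).
No observable cleavage — matches Chromite (cleavage none).
Specific gravity 4.73 — matches Chromite (SG 4.50-4.80).
Nothing contradicts Chromite.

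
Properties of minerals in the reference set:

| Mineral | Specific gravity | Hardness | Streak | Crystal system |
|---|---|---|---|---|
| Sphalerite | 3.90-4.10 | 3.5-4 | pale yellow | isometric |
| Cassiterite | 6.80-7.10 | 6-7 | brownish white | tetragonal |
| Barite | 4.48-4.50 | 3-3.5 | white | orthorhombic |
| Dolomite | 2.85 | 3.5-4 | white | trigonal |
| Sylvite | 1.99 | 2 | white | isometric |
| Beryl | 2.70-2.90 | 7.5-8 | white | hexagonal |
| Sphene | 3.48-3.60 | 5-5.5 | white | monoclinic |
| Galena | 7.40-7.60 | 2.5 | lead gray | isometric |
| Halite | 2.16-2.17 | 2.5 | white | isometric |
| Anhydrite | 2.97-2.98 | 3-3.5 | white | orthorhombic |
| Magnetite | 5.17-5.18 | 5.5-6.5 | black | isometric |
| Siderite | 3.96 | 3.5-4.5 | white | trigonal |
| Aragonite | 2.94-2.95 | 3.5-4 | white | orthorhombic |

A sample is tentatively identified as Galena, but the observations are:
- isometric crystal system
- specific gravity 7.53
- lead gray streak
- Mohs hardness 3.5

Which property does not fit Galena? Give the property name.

Isometric crystal system: Galena has isometric system — agrees.
Specific gravity 7.53: Galena has SG 7.40-7.60 — agrees.
Lead gray streak: Galena has lead gray streak — agrees.
Mohs hardness 3.5: Galena has hardness 2.5 — inconsistent.
The hardness is the one property that does not fit.

hardness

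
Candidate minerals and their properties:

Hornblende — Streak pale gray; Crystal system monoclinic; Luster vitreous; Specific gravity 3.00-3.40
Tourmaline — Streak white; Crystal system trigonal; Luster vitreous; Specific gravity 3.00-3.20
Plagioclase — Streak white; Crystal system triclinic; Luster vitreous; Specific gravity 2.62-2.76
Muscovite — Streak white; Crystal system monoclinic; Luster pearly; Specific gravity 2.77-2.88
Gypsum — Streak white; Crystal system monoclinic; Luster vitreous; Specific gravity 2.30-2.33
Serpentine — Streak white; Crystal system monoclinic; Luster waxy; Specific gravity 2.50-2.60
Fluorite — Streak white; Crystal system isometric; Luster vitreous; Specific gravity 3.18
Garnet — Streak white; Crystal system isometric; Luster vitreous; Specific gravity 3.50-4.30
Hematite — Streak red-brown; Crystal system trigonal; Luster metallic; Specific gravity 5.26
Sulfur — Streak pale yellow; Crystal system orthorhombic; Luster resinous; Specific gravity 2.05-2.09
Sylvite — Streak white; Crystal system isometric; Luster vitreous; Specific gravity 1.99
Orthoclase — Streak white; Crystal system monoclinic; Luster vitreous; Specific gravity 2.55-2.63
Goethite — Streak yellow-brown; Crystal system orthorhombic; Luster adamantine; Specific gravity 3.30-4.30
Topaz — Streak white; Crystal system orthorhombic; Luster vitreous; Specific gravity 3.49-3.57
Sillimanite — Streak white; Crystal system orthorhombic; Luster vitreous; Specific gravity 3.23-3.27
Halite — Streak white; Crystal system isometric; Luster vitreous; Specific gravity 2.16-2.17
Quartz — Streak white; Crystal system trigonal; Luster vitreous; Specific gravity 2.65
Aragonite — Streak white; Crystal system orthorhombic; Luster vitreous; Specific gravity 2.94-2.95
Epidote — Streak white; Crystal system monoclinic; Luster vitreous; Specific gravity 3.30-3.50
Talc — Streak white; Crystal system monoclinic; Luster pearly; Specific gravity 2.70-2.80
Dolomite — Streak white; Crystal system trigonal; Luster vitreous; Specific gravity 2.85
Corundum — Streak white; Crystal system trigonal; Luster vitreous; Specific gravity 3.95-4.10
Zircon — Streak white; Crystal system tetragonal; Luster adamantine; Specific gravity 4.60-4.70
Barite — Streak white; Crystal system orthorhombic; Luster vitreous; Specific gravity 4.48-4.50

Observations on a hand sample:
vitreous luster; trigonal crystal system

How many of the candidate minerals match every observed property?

Vitreous luster: leaves Hornblende, Tourmaline, Plagioclase, Gypsum, Fluorite, Garnet, Sylvite, Orthoclase, Topaz, Sillimanite, Halite, Quartz, Aragonite, Epidote, Dolomite, Corundum, Barite.
Trigonal crystal system: Tourmaline, Quartz, Dolomite, Corundum remain.
Remaining candidates: Corundum, Dolomite, Quartz, Tourmaline.
That is 4 minerals.

4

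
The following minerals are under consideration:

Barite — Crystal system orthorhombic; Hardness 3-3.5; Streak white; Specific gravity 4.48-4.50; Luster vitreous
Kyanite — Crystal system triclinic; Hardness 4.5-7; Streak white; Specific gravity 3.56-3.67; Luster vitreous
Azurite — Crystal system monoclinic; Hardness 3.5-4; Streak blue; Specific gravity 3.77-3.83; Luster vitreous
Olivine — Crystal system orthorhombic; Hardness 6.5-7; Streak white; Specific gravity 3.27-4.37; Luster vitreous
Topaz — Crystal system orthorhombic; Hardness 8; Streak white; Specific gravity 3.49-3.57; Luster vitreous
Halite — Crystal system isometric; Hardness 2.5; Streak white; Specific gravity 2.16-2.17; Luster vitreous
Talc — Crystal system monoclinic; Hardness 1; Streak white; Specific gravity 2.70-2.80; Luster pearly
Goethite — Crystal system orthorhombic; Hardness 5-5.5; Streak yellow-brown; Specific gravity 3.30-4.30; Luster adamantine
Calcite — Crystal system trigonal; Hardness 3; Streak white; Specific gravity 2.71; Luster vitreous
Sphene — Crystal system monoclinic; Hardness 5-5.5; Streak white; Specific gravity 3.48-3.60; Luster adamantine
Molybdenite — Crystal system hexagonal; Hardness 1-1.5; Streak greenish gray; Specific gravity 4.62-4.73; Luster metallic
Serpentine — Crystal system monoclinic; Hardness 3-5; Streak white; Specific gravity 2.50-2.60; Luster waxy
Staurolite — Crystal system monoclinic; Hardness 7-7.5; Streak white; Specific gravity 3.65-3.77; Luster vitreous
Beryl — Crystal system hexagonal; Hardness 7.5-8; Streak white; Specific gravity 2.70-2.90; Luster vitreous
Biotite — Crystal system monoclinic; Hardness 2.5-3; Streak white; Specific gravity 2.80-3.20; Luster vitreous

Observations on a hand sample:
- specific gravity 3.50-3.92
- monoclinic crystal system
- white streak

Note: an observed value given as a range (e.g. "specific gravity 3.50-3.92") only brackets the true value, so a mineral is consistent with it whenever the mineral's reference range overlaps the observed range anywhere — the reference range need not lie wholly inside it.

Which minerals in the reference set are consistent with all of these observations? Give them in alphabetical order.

Specific gravity 3.50-3.92 — leaves Kyanite, Azurite, Olivine, Topaz, Goethite, Sphene, Staurolite.
Monoclinic crystal system — leaves Azurite, Sphene, Staurolite.
White streak rules out Azurite.
Consistent with every observation: Sphene, Staurolite.

Sphene, Staurolite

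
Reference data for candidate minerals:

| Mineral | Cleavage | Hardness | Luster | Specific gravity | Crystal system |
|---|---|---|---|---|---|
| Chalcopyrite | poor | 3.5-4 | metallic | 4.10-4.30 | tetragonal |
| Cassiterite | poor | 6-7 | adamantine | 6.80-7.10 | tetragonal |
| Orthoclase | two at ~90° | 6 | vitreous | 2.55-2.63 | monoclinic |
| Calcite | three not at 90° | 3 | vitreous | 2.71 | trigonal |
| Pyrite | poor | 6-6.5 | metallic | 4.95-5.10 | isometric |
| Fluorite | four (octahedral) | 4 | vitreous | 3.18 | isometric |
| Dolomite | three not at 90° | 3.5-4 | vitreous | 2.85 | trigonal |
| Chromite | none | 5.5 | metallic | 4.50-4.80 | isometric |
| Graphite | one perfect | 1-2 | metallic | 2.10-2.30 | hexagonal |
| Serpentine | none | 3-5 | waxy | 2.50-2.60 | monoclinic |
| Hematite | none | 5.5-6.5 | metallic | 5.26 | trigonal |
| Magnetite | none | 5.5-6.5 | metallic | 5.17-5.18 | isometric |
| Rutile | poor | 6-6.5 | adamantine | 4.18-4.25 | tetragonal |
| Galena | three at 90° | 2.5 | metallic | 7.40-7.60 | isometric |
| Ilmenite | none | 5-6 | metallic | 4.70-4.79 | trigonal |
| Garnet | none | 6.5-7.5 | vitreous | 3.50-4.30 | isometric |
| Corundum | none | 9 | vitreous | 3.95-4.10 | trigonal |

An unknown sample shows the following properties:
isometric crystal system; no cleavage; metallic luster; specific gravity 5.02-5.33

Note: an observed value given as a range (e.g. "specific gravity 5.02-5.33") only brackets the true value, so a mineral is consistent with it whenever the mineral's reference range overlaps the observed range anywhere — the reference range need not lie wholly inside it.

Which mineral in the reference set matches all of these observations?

Magnetite

Isometric crystal system — Pyrite, Fluorite, Chromite, Magnetite, Galena, Garnet remain.
No cleavage is inconsistent with Pyrite, Fluorite, Galena.
Metallic luster excludes Garnet.
Specific gravity 5.02-5.33 eliminates Chromite.
Only Magnetite satisfies all observations.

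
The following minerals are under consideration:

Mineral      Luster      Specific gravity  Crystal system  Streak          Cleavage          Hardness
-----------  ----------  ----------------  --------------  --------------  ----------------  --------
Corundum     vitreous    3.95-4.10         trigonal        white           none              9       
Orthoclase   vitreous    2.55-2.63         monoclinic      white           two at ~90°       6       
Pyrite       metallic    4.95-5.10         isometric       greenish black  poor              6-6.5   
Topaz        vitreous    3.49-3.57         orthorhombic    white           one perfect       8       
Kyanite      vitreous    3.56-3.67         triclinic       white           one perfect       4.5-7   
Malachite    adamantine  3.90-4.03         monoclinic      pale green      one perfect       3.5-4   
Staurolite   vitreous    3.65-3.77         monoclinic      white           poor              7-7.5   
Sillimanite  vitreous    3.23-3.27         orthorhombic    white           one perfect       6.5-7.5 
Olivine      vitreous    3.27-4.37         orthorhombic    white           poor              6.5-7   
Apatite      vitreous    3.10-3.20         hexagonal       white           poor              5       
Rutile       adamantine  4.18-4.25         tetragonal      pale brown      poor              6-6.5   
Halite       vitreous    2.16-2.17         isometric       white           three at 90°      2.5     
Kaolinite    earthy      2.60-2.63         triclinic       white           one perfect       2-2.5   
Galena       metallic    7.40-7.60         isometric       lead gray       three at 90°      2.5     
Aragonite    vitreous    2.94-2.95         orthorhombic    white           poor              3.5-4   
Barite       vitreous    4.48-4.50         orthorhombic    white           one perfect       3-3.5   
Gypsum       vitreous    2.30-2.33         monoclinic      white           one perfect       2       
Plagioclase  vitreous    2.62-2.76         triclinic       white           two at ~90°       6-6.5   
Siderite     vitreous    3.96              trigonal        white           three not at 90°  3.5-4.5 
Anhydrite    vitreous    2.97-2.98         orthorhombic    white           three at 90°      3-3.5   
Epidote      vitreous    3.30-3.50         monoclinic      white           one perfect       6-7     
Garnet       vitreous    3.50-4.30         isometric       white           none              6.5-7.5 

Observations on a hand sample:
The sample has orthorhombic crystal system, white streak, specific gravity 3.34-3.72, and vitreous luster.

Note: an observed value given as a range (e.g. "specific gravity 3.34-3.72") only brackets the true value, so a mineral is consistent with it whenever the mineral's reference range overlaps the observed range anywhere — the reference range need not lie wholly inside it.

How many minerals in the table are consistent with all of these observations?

2

Orthorhombic crystal system: leaves Topaz, Sillimanite, Olivine, Aragonite, Barite, Anhydrite.
White streak: every remaining candidate is consistent.
Specific gravity 3.34-3.72: only Topaz, Olivine remain.
Vitreous luster: no further eliminations.
Consistent with every observation: Olivine, Topaz.
That is 2 minerals.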